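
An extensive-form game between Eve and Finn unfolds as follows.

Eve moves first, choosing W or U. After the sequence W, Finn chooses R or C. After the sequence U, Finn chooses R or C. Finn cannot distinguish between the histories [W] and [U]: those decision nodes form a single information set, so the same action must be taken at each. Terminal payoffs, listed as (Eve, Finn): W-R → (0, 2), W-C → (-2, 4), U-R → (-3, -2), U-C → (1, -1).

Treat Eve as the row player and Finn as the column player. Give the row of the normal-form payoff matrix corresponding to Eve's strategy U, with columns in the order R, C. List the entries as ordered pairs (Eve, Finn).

(-3,-2) (1,-1)

vs R: Eve plays U → Finn plays R at [U] → (-3, -2)
vs C: Eve plays U → Finn plays C at [U] → (1, -1)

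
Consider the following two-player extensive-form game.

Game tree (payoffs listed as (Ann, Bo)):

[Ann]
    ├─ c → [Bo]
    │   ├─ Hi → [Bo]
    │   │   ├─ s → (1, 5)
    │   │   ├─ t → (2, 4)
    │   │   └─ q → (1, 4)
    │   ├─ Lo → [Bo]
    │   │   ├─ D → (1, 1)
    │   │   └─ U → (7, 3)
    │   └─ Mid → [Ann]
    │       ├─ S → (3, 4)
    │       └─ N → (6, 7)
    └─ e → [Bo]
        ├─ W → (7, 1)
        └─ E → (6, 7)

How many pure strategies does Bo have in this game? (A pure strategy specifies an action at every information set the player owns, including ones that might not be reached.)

36

Bo owns the node after c with actions {Hi, Lo, Mid} — three choices.
Bo owns the node after e with actions {W, E} — two choices.
Bo owns the node after c-Hi with actions {s, t, q} — three choices.
Bo owns the node after c-Lo with actions {D, U} — two choices.
A pure strategy fixes one action at each information set independently, so the count is the product 3 × 2 × 3 × 2 = 36.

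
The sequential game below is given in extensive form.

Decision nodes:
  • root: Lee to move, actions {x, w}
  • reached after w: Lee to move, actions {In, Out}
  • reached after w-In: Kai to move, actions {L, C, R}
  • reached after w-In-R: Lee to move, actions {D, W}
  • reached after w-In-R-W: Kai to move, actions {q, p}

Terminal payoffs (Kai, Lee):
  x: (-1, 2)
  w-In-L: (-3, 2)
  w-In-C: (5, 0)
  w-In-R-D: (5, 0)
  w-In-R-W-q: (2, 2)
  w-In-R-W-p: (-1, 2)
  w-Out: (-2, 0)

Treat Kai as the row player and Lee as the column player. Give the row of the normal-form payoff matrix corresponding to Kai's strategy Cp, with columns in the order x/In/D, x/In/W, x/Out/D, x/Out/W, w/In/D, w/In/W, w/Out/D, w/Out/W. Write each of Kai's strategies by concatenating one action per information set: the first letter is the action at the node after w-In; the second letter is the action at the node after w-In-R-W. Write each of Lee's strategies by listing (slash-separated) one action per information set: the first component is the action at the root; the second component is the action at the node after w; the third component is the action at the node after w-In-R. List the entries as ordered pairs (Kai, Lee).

(-1,2) (-1,2) (-1,2) (-1,2) (5,0) (5,0) (-2,0) (-2,0)

vs x/In/D: Lee plays x → (-1, 2)
vs x/In/W: Lee plays x → (-1, 2)
vs x/Out/D: Lee plays x → (-1, 2)
vs x/Out/W: Lee plays x → (-1, 2)
vs w/In/D: Lee plays w → Lee plays In at [w] → Kai plays C at [w-In] → (5, 0)
vs w/In/W: Lee plays w → Lee plays In at [w] → Kai plays C at [w-In] → (5, 0)
vs w/Out/D: Lee plays w → Lee plays Out at [w] → (-2, 0)
vs w/Out/W: Lee plays w → Lee plays Out at [w] → (-2, 0)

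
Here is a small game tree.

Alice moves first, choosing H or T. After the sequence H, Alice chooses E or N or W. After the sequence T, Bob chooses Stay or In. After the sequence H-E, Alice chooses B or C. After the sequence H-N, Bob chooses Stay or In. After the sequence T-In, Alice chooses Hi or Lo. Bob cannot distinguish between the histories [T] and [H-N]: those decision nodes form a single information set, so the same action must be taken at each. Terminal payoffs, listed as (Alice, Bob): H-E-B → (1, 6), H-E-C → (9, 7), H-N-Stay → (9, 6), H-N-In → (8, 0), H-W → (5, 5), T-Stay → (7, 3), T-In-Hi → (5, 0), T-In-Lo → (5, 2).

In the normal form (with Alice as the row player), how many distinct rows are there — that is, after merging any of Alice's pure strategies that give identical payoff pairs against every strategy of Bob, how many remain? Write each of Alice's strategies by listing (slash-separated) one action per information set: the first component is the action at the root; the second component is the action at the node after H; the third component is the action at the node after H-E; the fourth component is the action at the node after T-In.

6

Alice has 24 pure strategies: H/E/B/Hi, H/E/B/Lo, H/E/C/Hi, H/E/C/Lo, H/N/B/Hi, H/N/B/Lo, H/N/C/Hi, H/N/C/Lo, H/W/B/Hi, H/W/B/Lo, H/W/C/Hi, H/W/C/Lo, T/E/B/Hi, T/E/B/Lo, T/E/C/Hi, T/E/C/Lo, T/N/B/Hi, T/N/B/Lo, T/N/C/Hi, T/N/C/Lo, T/W/B/Hi, T/W/B/Lo, T/W/C/Hi, T/W/C/Lo. Columns: Stay, In.
{H/E/B/Hi, H/E/B/Lo} → row (1,6) (1,6)
{H/E/C/Hi, H/E/C/Lo} → row (9,7) (9,7)
{H/N/B/Hi, H/N/B/Lo, H/N/C/Hi, H/N/C/Lo} → row (9,6) (8,0)
{H/W/B/Hi, H/W/B/Lo, H/W/C/Hi, H/W/C/Lo} → row (5,5) (5,5)
{T/E/B/Hi, T/E/C/Hi, T/N/B/Hi, T/N/C/Hi, T/W/B/Hi, T/W/C/Hi} → row (7,3) (5,0)
{T/E/B/Lo, T/E/C/Lo, T/N/B/Lo, T/N/C/Lo, T/W/B/Lo, T/W/C/Lo} → row (7,3) (5,2)
That's 6 distinct rows out of 24 strategies.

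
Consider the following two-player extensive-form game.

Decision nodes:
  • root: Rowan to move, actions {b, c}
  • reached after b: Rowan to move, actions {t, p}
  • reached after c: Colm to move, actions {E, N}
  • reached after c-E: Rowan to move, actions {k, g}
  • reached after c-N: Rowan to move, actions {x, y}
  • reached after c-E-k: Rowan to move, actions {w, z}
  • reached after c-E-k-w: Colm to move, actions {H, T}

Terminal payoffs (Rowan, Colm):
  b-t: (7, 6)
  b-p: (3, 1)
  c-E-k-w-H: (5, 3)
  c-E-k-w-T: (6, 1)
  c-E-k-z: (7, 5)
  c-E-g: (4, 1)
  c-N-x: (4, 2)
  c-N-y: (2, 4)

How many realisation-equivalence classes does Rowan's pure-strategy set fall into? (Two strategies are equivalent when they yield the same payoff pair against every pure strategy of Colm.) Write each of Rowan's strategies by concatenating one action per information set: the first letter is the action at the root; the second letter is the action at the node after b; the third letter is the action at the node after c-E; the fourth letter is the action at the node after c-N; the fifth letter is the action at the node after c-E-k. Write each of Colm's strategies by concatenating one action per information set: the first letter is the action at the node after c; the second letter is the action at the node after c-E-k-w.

8

Rowan has 32 pure strategies: btkxw, btkxz, btkyw, btkyz, btgxw, btgxz, btgyw, btgyz, bpkxw, bpkxz, bpkyw, bpkyz, bpgxw, bpgxz, bpgyw, bpgyz, ctkxw, ctkxz, ctkyw, ctkyz, ctgxw, ctgxz, ctgyw, ctgyz, cpkxw, cpkxz, cpkyw, cpkyz, cpgxw, cpgxz, cpgyw, cpgyz. Columns: EH, ET, NH, NT.
{btkxw, btkxz, btkyw, btkyz, btgxw, btgxz, btgyw, btgyz} → row (7,6) (7,6) (7,6) (7,6)
{bpkxw, bpkxz, bpkyw, bpkyz, bpgxw, bpgxz, bpgyw, bpgyz} → row (3,1) (3,1) (3,1) (3,1)
{ctkxw, cpkxw} → row (5,3) (6,1) (4,2) (4,2)
{ctkxz, cpkxz} → row (7,5) (7,5) (4,2) (4,2)
{ctkyw, cpkyw} → row (5,3) (6,1) (2,4) (2,4)
{ctkyz, cpkyz} → row (7,5) (7,5) (2,4) (2,4)
{ctgxw, ctgxz, cpgxw, cpgxz} → row (4,1) (4,1) (4,2) (4,2)
{ctgyw, ctgyz, cpgyw, cpgyz} → row (4,1) (4,1) (2,4) (2,4)
That's 8 distinct rows out of 32 strategies.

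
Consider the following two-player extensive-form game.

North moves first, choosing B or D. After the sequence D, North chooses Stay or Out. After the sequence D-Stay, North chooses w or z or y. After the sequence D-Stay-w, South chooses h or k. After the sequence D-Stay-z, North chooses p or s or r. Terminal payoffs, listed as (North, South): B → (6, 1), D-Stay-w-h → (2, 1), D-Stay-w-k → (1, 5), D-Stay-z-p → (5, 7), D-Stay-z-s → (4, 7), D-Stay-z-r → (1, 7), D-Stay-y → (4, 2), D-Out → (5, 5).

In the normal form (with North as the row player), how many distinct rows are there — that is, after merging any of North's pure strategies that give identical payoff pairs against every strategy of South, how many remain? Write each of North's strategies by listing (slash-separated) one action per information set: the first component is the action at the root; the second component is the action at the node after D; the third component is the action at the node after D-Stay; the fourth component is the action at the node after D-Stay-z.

7

North has 36 pure strategies: B/Stay/w/p, B/Stay/w/s, B/Stay/w/r, B/Stay/z/p, B/Stay/z/s, B/Stay/z/r, B/Stay/y/p, B/Stay/y/s, B/Stay/y/r, B/Out/w/p, B/Out/w/s, B/Out/w/r, B/Out/z/p, B/Out/z/s, B/Out/z/r, B/Out/y/p, B/Out/y/s, B/Out/y/r, D/Stay/w/p, D/Stay/w/s, D/Stay/w/r, D/Stay/z/p, D/Stay/z/s, D/Stay/z/r, D/Stay/y/p, D/Stay/y/s, D/Stay/y/r, D/Out/w/p, D/Out/w/s, D/Out/w/r, D/Out/z/p, D/Out/z/s, D/Out/z/r, D/Out/y/p, D/Out/y/s, D/Out/y/r. Columns: h, k.
{B/Stay/w/p, B/Stay/w/s, B/Stay/w/r, B/Stay/z/p, B/Stay/z/s, B/Stay/z/r, B/Stay/y/p, B/Stay/y/s, B/Stay/y/r, B/Out/w/p, B/Out/w/s, B/Out/w/r, B/Out/z/p, B/Out/z/s, B/Out/z/r, B/Out/y/p, B/Out/y/s, B/Out/y/r} → row (6,1) (6,1)
{D/Stay/w/p, D/Stay/w/s, D/Stay/w/r} → row (2,1) (1,5)
{D/Stay/z/p} → row (5,7) (5,7)
{D/Stay/z/s} → row (4,7) (4,7)
{D/Stay/z/r} → row (1,7) (1,7)
{D/Stay/y/p, D/Stay/y/s, D/Stay/y/r} → row (4,2) (4,2)
{D/Out/w/p, D/Out/w/s, D/Out/w/r, D/Out/z/p, D/Out/z/s, D/Out/z/r, D/Out/y/p, D/Out/y/s, D/Out/y/r} → row (5,5) (5,5)
That's 7 distinct rows out of 36 strategies.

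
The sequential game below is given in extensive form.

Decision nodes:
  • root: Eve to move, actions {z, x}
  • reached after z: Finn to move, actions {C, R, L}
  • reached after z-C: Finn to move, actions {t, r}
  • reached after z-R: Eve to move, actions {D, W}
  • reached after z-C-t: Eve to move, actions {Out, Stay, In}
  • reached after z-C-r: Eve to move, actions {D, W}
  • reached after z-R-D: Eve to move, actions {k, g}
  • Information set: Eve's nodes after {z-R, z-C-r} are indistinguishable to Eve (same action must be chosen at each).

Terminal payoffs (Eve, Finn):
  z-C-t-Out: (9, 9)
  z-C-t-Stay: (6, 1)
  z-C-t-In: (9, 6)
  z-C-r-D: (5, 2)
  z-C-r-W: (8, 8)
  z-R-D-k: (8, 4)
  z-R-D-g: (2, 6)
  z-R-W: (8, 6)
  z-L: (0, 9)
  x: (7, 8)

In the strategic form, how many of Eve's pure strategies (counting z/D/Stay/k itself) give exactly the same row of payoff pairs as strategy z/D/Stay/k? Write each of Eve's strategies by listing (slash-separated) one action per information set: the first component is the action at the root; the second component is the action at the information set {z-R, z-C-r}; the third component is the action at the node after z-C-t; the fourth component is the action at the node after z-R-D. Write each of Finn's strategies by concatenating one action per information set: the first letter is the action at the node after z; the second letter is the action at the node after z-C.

Row for z/D/Stay/k (columns Ct, Cr, Rt, Rr, Lt, Lr): (6,1) (5,2) (8,4) (8,4) (0,9) (0,9).
Every one of Eve's information sets is on the play path for some reply by Finn when Eve follows z/D/Stay/k.
Changing the action at any of them therefore changes at least one column, so only z/D/Stay/k itself gives this row.

1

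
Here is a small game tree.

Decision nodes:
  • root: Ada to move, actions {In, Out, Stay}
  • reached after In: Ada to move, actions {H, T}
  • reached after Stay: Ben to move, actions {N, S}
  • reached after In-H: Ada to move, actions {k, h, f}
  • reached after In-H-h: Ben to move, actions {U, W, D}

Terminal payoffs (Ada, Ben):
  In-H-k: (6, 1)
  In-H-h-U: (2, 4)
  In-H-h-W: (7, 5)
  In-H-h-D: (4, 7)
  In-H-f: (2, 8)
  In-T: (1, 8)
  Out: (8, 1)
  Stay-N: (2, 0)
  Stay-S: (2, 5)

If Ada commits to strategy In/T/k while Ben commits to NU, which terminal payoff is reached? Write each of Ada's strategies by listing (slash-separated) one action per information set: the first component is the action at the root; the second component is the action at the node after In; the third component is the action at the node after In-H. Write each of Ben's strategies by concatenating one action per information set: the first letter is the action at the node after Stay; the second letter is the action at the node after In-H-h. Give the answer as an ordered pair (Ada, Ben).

(1, 8)

Trace the play path from the root:
  Ada plays In
  Ada plays T at [In]
→ terminal payoff (1, 8).
(Ada's choice at the node after In-H is never reached on this path, so it doesn't affect the outcome.)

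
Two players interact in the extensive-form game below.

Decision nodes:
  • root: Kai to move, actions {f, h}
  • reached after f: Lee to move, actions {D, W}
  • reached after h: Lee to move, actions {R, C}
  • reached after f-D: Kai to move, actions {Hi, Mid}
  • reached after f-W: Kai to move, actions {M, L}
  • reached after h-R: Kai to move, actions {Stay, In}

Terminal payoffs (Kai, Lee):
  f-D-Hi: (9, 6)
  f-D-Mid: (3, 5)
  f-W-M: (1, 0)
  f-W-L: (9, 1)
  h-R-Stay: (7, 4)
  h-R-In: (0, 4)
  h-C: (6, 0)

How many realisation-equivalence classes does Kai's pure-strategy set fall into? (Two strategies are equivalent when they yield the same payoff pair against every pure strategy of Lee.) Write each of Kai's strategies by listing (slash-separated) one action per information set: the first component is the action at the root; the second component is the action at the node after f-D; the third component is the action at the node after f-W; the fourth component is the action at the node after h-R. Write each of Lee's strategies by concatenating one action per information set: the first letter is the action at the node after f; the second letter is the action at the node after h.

Kai has 16 pure strategies: f/Hi/M/Stay, f/Hi/M/In, f/Hi/L/Stay, f/Hi/L/In, f/Mid/M/Stay, f/Mid/M/In, f/Mid/L/Stay, f/Mid/L/In, h/Hi/M/Stay, h/Hi/M/In, h/Hi/L/Stay, h/Hi/L/In, h/Mid/M/Stay, h/Mid/M/In, h/Mid/L/Stay, h/Mid/L/In. Columns: DR, DC, WR, WC.
{f/Hi/M/Stay, f/Hi/M/In} → row (9,6) (9,6) (1,0) (1,0)
{f/Hi/L/Stay, f/Hi/L/In} → row (9,6) (9,6) (9,1) (9,1)
{f/Mid/M/Stay, f/Mid/M/In} → row (3,5) (3,5) (1,0) (1,0)
{f/Mid/L/Stay, f/Mid/L/In} → row (3,5) (3,5) (9,1) (9,1)
{h/Hi/M/Stay, h/Hi/L/Stay, h/Mid/M/Stay, h/Mid/L/Stay} → row (7,4) (6,0) (7,4) (6,0)
{h/Hi/M/In, h/Hi/L/In, h/Mid/M/In, h/Mid/L/In} → row (0,4) (6,0) (0,4) (6,0)
That's 6 distinct rows out of 16 strategies.

6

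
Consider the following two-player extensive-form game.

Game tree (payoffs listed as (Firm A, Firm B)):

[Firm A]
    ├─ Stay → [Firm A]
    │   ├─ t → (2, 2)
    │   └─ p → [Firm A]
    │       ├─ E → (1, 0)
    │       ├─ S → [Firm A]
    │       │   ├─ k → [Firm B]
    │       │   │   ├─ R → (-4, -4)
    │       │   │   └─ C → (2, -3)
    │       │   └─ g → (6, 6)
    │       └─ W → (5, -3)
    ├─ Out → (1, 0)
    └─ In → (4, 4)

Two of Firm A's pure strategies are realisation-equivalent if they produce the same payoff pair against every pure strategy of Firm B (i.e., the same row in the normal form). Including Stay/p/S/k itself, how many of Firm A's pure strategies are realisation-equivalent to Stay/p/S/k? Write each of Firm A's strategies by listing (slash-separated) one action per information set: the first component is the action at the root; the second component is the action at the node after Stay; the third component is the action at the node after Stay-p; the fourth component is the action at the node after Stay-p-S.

Row for Stay/p/S/k (columns R, C): (-4,-4) (2,-3).
Every one of Firm A's information sets is on the play path for some reply by Firm B when Firm A follows Stay/p/S/k.
Changing the action at any of them therefore changes at least one column, so only Stay/p/S/k itself gives this row.

1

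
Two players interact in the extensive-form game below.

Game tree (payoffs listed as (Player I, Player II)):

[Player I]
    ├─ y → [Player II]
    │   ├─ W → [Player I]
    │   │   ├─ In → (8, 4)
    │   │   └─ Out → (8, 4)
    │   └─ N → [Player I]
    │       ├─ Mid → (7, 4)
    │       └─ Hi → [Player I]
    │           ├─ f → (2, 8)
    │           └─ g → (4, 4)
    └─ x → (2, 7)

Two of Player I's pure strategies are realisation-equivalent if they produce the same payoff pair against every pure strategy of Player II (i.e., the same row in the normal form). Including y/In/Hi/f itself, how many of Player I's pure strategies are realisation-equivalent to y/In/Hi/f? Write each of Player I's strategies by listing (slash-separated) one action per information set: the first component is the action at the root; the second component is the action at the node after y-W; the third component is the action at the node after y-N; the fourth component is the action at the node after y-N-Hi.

Row for y/In/Hi/f (columns W, N): (8,4) (2,8).
Every one of Player I's information sets is on the play path for some reply by Player II when Player I follows y/In/Hi/f.
Even so, y/Out/Hi/f happens to produce the same payoff in every column — so 2 strategies share this row.

2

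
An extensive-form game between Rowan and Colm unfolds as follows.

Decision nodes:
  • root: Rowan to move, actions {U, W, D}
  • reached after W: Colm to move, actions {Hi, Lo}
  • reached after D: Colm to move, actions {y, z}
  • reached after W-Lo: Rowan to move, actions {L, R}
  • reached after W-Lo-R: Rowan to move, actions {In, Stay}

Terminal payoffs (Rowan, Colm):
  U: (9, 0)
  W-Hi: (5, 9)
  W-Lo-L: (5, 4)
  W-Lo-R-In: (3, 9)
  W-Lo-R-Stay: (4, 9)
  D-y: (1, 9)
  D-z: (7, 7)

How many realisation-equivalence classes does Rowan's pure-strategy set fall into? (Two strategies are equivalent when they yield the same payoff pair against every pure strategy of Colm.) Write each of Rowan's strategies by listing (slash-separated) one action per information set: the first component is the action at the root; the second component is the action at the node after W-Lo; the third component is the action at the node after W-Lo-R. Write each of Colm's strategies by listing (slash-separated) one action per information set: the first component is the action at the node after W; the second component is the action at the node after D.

Rowan has 12 pure strategies: U/L/In, U/L/Stay, U/R/In, U/R/Stay, W/L/In, W/L/Stay, W/R/In, W/R/Stay, D/L/In, D/L/Stay, D/R/In, D/R/Stay. Columns: Hi/y, Hi/z, Lo/y, Lo/z.
{U/L/In, U/L/Stay, U/R/In, U/R/Stay} → row (9,0) (9,0) (9,0) (9,0)
{W/L/In, W/L/Stay} → row (5,9) (5,9) (5,4) (5,4)
{W/R/In} → row (5,9) (5,9) (3,9) (3,9)
{W/R/Stay} → row (5,9) (5,9) (4,9) (4,9)
{D/L/In, D/L/Stay, D/R/In, D/R/Stay} → row (1,9) (7,7) (1,9) (7,7)
That's 5 distinct rows out of 12 strategies.

5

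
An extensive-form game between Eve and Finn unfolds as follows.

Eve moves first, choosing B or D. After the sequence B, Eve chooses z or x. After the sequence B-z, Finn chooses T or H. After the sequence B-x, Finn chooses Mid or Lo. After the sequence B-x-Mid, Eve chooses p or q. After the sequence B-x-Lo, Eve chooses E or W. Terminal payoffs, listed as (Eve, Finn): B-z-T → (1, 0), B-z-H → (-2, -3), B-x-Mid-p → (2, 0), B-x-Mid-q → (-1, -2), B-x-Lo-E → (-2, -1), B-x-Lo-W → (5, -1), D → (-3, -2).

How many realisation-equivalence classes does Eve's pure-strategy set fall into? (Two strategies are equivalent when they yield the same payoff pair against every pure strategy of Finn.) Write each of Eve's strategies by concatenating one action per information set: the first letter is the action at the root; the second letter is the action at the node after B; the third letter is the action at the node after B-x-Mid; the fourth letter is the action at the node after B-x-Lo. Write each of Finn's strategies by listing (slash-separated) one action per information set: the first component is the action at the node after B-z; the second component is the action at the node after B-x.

Eve has 16 pure strategies: BzpE, BzpW, BzqE, BzqW, BxpE, BxpW, BxqE, BxqW, DzpE, DzpW, DzqE, DzqW, DxpE, DxpW, DxqE, DxqW. Columns: T/Mid, T/Lo, H/Mid, H/Lo.
{BzpE, BzpW, BzqE, BzqW} → row (1,0) (1,0) (-2,-3) (-2,-3)
{BxpE} → row (2,0) (-2,-1) (2,0) (-2,-1)
{BxpW} → row (2,0) (5,-1) (2,0) (5,-1)
{BxqE} → row (-1,-2) (-2,-1) (-1,-2) (-2,-1)
{BxqW} → row (-1,-2) (5,-1) (-1,-2) (5,-1)
{DzpE, DzpW, DzqE, DzqW, DxpE, DxpW, DxqE, DxqW} → row (-3,-2) (-3,-2) (-3,-2) (-3,-2)
That's 6 distinct rows out of 16 strategies.

6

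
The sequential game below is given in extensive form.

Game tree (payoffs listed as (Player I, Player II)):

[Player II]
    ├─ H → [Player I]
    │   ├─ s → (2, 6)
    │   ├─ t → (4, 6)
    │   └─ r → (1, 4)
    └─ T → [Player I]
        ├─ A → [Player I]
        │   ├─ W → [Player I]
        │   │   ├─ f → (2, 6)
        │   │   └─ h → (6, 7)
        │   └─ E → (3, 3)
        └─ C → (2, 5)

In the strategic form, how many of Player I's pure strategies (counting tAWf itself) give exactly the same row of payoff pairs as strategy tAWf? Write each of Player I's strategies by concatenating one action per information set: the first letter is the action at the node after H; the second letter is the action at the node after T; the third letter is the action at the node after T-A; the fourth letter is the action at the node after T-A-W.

Row for tAWf (columns H, T): (4,6) (2,6).
Every one of Player I's information sets is on the play path for some reply by Player II when Player I follows tAWf.
Changing the action at any of them therefore changes at least one column, so only tAWf itself gives this row.

1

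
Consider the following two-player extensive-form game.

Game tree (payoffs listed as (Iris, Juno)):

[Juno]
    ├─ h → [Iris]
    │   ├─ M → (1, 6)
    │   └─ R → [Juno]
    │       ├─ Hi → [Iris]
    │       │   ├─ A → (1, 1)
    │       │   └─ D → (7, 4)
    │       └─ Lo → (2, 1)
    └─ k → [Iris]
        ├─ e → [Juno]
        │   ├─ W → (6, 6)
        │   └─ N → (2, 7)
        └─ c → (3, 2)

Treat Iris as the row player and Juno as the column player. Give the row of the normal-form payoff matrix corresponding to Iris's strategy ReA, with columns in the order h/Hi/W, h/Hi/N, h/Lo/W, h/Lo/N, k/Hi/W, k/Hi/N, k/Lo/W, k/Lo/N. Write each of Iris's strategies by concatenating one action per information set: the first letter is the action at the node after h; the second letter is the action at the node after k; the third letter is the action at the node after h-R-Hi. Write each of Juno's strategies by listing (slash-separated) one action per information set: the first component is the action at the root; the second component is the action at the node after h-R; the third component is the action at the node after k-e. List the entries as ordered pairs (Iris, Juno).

vs h/Hi/W: Juno plays h → Iris plays R at [h] → Juno plays Hi at [h-R] → Iris plays A at [h-R-Hi] → (1, 1)
vs h/Hi/N: Juno plays h → Iris plays R at [h] → Juno plays Hi at [h-R] → Iris plays A at [h-R-Hi] → (1, 1)
vs h/Lo/W: Juno plays h → Iris plays R at [h] → Juno plays Lo at [h-R] → (2, 1)
vs h/Lo/N: Juno plays h → Iris plays R at [h] → Juno plays Lo at [h-R] → (2, 1)
vs k/Hi/W: Juno plays k → Iris plays e at [k] → Juno plays W at [k-e] → (6, 6)
vs k/Hi/N: Juno plays k → Iris plays e at [k] → Juno plays N at [k-e] → (2, 7)
vs k/Lo/W: Juno plays k → Iris plays e at [k] → Juno plays W at [k-e] → (6, 6)
vs k/Lo/N: Juno plays k → Iris plays e at [k] → Juno plays N at [k-e] → (2, 7)

(1,1) (1,1) (2,1) (2,1) (6,6) (2,7) (6,6) (2,7)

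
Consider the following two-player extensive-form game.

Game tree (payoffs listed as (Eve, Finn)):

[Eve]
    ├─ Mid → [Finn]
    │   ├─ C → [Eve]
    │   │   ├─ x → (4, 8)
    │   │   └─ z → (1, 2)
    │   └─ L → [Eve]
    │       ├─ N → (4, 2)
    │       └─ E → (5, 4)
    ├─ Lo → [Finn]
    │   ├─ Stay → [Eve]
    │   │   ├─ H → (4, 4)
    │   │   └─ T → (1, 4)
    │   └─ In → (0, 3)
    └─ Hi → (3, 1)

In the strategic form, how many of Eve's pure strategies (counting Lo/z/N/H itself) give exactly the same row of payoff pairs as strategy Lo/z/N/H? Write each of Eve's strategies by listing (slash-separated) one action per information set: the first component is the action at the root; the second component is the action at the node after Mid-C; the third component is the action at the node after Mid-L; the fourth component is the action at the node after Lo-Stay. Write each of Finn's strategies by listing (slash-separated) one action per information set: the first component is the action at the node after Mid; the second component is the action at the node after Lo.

4

Row for Lo/z/N/H (columns C/Stay, C/In, L/Stay, L/In): (4,4) (0,3) (4,4) (0,3).
Under Lo/z/N/H, Eve's choice at the node after Mid-C and at the node after Mid-L can never be reached regardless of what Finn does, so varying those choices leaves every outcome unchanged.
Holding the reachable choices fixed and varying the unreachable ones freely already gives 2 × 2 = 4 equivalent strategies.
No other strategy reproduces this row, so those 4 are the full class: Lo/x/N/H, Lo/x/E/H, Lo/z/N/H, Lo/z/E/H.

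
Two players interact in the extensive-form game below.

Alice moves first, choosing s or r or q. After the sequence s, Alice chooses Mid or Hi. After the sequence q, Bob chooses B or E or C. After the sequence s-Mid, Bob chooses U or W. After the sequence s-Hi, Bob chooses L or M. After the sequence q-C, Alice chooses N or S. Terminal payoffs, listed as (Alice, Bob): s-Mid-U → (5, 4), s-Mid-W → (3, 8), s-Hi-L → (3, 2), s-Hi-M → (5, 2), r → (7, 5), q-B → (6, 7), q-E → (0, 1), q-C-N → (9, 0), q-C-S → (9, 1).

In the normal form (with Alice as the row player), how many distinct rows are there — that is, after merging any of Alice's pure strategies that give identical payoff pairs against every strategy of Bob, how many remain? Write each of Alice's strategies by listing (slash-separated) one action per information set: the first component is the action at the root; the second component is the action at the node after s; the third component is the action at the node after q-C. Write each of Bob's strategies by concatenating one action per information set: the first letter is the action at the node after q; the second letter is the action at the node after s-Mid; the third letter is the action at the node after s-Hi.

5

Alice has 12 pure strategies: s/Mid/N, s/Mid/S, s/Hi/N, s/Hi/S, r/Mid/N, r/Mid/S, r/Hi/N, r/Hi/S, q/Mid/N, q/Mid/S, q/Hi/N, q/Hi/S. Columns: BUL, BUM, BWL, BWM, EUL, EUM, EWL, EWM, CUL, CUM, CWL, CWM.
{s/Mid/N, s/Mid/S} → row (5,4) (5,4) (3,8) (3,8) (5,4) (5,4) (3,8) (3,8) (5,4) (5,4) (3,8) (3,8)
{s/Hi/N, s/Hi/S} → row (3,2) (5,2) (3,2) (5,2) (3,2) (5,2) (3,2) (5,2) (3,2) (5,2) (3,2) (5,2)
{r/Mid/N, r/Mid/S, r/Hi/N, r/Hi/S} → row (7,5) (7,5) (7,5) (7,5) (7,5) (7,5) (7,5) (7,5) (7,5) (7,5) (7,5) (7,5)
{q/Mid/N, q/Hi/N} → row (6,7) (6,7) (6,7) (6,7) (0,1) (0,1) (0,1) (0,1) (9,0) (9,0) (9,0) (9,0)
{q/Mid/S, q/Hi/S} → row (6,7) (6,7) (6,7) (6,7) (0,1) (0,1) (0,1) (0,1) (9,1) (9,1) (9,1) (9,1)
That's 5 distinct rows out of 12 strategies.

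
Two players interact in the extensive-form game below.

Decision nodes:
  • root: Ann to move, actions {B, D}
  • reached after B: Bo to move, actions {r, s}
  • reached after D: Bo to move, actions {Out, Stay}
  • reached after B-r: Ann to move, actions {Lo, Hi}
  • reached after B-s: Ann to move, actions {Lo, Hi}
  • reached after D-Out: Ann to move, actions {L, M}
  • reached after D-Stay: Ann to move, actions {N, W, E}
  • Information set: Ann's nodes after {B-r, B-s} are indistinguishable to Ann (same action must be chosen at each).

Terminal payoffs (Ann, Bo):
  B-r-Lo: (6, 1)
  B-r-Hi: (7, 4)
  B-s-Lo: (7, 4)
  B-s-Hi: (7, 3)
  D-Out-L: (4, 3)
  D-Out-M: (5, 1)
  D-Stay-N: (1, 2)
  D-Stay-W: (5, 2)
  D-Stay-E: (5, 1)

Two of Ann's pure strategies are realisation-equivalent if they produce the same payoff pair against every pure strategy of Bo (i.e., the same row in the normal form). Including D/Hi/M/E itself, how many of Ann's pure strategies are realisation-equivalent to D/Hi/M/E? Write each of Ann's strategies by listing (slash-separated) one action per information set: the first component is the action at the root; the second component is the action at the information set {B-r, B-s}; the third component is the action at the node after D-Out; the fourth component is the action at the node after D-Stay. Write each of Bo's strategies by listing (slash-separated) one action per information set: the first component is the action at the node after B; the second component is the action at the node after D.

2

Row for D/Hi/M/E (columns r/Out, r/Stay, s/Out, s/Stay): (5,1) (5,1) (5,1) (5,1).
Under D/Hi/M/E, Ann's choice at the information set {B-r, B-s} can never be reached regardless of what Bo does, so varying those choices leaves every outcome unchanged.
Holding the reachable choices fixed and varying the unreachable one freely already gives 2 equivalent strategies.
No other strategy reproduces this row, so those 2 are the full class: D/Lo/M/E, D/Hi/M/E.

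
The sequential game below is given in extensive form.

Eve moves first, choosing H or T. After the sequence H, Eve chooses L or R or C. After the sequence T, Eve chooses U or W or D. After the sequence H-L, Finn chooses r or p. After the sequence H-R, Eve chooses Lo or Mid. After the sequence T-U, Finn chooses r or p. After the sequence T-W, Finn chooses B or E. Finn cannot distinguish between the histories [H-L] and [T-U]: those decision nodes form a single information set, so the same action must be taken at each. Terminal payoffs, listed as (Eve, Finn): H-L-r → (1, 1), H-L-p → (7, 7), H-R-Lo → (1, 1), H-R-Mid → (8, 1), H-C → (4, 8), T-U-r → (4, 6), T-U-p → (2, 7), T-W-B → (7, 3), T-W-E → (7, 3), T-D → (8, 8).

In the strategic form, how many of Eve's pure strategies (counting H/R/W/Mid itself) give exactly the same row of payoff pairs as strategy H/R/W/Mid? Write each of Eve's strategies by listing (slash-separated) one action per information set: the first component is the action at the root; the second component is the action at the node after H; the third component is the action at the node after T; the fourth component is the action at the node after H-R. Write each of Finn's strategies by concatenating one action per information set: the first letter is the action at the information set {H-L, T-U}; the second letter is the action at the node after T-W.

Row for H/R/W/Mid (columns rB, rE, pB, pE): (8,1) (8,1) (8,1) (8,1).
Under H/R/W/Mid, Eve's choice at the node after T can never be reached regardless of what Finn does, so varying those choices leaves every outcome unchanged.
Holding the reachable choices fixed and varying the unreachable one freely already gives 3 equivalent strategies.
No other strategy reproduces this row, so those 3 are the full class: H/R/U/Mid, H/R/W/Mid, H/R/D/Mid.

3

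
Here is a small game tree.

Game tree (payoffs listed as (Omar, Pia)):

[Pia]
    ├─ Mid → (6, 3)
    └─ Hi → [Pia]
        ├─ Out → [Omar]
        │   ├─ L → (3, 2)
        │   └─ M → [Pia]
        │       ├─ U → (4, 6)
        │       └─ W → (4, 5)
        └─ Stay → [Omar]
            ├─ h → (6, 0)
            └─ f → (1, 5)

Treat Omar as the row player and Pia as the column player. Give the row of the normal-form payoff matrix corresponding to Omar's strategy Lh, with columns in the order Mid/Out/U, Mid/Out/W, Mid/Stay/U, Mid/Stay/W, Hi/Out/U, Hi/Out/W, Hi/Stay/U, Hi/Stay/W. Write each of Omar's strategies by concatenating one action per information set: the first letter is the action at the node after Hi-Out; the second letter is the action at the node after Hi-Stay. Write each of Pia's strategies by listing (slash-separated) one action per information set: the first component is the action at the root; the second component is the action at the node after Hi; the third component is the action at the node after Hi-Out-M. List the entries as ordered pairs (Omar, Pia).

vs Mid/Out/U: Pia plays Mid → (6, 3)
vs Mid/Out/W: Pia plays Mid → (6, 3)
vs Mid/Stay/U: Pia plays Mid → (6, 3)
vs Mid/Stay/W: Pia plays Mid → (6, 3)
vs Hi/Out/U: Pia plays Hi → Pia plays Out at [Hi] → Omar plays L at [Hi-Out] → (3, 2)
vs Hi/Out/W: Pia plays Hi → Pia plays Out at [Hi] → Omar plays L at [Hi-Out] → (3, 2)
vs Hi/Stay/U: Pia plays Hi → Pia plays Stay at [Hi] → Omar plays h at [Hi-Stay] → (6, 0)
vs Hi/Stay/W: Pia plays Hi → Pia plays Stay at [Hi] → Omar plays h at [Hi-Stay] → (6, 0)

(6,3) (6,3) (6,3) (6,3) (3,2) (3,2) (6,0) (6,0)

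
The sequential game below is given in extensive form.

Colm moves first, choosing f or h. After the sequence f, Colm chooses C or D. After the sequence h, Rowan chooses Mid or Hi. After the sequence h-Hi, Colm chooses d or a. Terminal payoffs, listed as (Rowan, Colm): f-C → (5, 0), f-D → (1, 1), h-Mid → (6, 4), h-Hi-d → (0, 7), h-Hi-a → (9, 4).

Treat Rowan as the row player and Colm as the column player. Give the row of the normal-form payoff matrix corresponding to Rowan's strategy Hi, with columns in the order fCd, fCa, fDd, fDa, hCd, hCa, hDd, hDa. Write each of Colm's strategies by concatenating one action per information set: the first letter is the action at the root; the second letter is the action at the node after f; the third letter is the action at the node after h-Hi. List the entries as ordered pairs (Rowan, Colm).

(5,0) (5,0) (1,1) (1,1) (0,7) (9,4) (0,7) (9,4)

vs fCd: Colm plays f → Colm plays C at [f] → (5, 0)
vs fCa: Colm plays f → Colm plays C at [f] → (5, 0)
vs fDd: Colm plays f → Colm plays D at [f] → (1, 1)
vs fDa: Colm plays f → Colm plays D at [f] → (1, 1)
vs hCd: Colm plays h → Rowan plays Hi at [h] → Colm plays d at [h-Hi] → (0, 7)
vs hCa: Colm plays h → Rowan plays Hi at [h] → Colm plays a at [h-Hi] → (9, 4)
vs hDd: Colm plays h → Rowan plays Hi at [h] → Colm plays d at [h-Hi] → (0, 7)
vs hDa: Colm plays h → Rowan plays Hi at [h] → Colm plays a at [h-Hi] → (9, 4)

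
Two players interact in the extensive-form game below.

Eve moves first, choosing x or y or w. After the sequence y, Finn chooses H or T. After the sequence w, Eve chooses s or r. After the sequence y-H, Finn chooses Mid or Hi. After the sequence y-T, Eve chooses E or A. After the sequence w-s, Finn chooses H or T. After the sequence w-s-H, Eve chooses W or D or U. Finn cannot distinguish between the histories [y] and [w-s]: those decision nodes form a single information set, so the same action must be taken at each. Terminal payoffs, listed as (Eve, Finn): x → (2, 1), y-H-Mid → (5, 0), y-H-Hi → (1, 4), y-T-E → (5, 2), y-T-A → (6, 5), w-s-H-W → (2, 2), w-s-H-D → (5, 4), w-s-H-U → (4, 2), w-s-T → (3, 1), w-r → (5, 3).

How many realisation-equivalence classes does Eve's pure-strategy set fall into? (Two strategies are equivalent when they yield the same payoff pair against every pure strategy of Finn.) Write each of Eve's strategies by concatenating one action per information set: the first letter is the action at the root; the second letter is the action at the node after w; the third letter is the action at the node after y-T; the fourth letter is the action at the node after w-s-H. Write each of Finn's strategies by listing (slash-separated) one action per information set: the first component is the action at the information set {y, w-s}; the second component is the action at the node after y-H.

7

Eve has 36 pure strategies: xsEW, xsED, xsEU, xsAW, xsAD, xsAU, xrEW, xrED, xrEU, xrAW, xrAD, xrAU, ysEW, ysED, ysEU, ysAW, ysAD, ysAU, yrEW, yrED, yrEU, yrAW, yrAD, yrAU, wsEW, wsED, wsEU, wsAW, wsAD, wsAU, wrEW, wrED, wrEU, wrAW, wrAD, wrAU. Columns: H/Mid, H/Hi, T/Mid, T/Hi.
{xsEW, xsED, xsEU, xsAW, xsAD, xsAU, xrEW, xrED, xrEU, xrAW, xrAD, xrAU} → row (2,1) (2,1) (2,1) (2,1)
{ysEW, ysED, ysEU, yrEW, yrED, yrEU} → row (5,0) (1,4) (5,2) (5,2)
{ysAW, ysAD, ysAU, yrAW, yrAD, yrAU} → row (5,0) (1,4) (6,5) (6,5)
{wsEW, wsAW} → row (2,2) (2,2) (3,1) (3,1)
{wsED, wsAD} → row (5,4) (5,4) (3,1) (3,1)
{wsEU, wsAU} → row (4,2) (4,2) (3,1) (3,1)
{wrEW, wrED, wrEU, wrAW, wrAD, wrAU} → row (5,3) (5,3) (5,3) (5,3)
That's 7 distinct rows out of 36 strategies.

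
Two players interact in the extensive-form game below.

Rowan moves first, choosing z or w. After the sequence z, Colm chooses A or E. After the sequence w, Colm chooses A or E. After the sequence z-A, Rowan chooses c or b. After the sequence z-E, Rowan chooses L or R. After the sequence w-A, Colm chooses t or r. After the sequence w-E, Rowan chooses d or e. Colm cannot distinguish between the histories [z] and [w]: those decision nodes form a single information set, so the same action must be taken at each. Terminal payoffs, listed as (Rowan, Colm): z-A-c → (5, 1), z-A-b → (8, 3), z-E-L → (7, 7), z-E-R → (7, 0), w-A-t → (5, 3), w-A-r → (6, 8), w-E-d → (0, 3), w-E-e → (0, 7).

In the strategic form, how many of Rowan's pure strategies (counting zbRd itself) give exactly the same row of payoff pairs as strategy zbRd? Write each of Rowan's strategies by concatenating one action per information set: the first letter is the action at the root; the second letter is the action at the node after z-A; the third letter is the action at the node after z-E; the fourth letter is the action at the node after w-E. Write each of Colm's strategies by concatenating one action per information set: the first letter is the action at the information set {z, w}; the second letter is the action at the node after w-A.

Row for zbRd (columns At, Ar, Et, Er): (8,3) (8,3) (7,0) (7,0).
Under zbRd, Rowan's choice at the node after w-E can never be reached regardless of what Colm does, so varying those choices leaves every outcome unchanged.
Holding the reachable choices fixed and varying the unreachable one freely already gives 2 equivalent strategies.
No other strategy reproduces this row, so those 2 are the full class: zbRd, zbRe.

2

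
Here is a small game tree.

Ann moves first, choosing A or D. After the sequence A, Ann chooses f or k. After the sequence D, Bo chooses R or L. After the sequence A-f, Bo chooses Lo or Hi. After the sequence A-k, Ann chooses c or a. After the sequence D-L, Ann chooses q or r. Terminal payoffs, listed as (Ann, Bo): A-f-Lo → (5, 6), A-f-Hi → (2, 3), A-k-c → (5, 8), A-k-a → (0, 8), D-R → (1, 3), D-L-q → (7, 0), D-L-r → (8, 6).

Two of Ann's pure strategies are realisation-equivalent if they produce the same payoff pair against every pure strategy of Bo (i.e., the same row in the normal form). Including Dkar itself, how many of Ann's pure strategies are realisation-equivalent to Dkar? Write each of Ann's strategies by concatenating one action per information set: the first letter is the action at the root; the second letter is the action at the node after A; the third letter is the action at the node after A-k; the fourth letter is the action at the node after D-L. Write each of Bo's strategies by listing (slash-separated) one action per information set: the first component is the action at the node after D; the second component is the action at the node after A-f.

4

Row for Dkar (columns R/Lo, R/Hi, L/Lo, L/Hi): (1,3) (1,3) (8,6) (8,6).
Under Dkar, Ann's choice at the node after A and at the node after A-k can never be reached regardless of what Bo does, so varying those choices leaves every outcome unchanged.
Holding the reachable choices fixed and varying the unreachable ones freely already gives 2 × 2 = 4 equivalent strategies.
No other strategy reproduces this row, so those 4 are the full class: Dfcr, Dfar, Dkcr, Dkar.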